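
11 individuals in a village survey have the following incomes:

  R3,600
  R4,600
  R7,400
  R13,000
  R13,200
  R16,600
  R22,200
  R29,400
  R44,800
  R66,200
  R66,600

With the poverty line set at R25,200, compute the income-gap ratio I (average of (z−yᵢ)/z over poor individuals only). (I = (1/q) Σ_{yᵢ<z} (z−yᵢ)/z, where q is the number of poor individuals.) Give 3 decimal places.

0.543

Incomes under z: R3,600, R4,600, R7,400, R13,000, R13,200, R16,600, R22,200 (q = 7 of N = 11).
Relative gaps: 0.8571, 0.8175, 0.7063, 0.4841, 0.4762, 0.3413, 0.1190; sum = 3.801587.
I averages over the q = 7 poor units only: 3.801587 / 7 = 0.543.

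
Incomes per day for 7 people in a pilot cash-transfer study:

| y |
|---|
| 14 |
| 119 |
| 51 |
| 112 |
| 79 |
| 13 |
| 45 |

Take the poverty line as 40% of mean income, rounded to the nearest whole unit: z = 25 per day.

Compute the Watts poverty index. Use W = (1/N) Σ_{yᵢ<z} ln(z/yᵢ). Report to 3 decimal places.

0.176

Incomes under z: 13, 14 (q = 2 of N = 7).
ln(z/y) terms: ln(25/13) = 0.6539; ln(25/14) = 0.5798.
W = 1.233745 / 7 = 0.176.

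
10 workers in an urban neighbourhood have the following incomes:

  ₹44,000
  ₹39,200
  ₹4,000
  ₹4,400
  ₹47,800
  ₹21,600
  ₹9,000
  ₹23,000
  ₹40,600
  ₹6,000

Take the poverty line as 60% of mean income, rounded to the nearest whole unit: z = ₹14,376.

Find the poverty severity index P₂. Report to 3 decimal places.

Poor units: ₹4,000, ₹4,400, ₹6,000, ₹9,000 (q = 4 of N = 10).
Gap ratios (z−y)/z: (14376−4000)/14376 = 0.7218; (14376−4400)/14376 = 0.6939; (14376−6000)/14376 = 0.5826; (14376−9000)/14376 = 0.3740.
Squared: 0.5209; 0.4815; 0.3395; 0.1398.
Sum = 1.481790; P₂ = 1.481790 / 10 = 0.148.

0.148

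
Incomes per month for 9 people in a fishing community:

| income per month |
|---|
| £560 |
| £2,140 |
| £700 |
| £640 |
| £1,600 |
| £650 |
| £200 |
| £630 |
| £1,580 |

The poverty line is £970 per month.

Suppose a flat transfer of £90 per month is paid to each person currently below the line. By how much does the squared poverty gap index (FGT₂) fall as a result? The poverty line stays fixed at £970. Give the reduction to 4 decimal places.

0.0461

Before: below the line — £200, £560, £630, £640, £650, £700; squared poverty gap index (FGT₂) = 0.137079.
After the £90 transfer: below the line — £290, £650, £720, £730, £740, £790; squared poverty gap index (FGT₂) = 0.090953.
Reduction = 0.137079 − 0.090953 = 0.0461.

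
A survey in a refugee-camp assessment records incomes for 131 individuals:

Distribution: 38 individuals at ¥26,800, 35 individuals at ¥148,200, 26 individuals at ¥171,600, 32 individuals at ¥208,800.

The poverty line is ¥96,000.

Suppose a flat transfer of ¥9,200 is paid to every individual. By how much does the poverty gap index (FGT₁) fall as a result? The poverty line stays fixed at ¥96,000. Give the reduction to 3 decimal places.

Before: below the line — 38×¥26,800; poverty gap index (FGT₁) = 0.20910.
After the ¥9,200 transfer: below the line — 38×¥36,000; poverty gap index (FGT₁) = 0.18130.
Reduction = 0.20910 − 0.18130 = 0.028.

0.028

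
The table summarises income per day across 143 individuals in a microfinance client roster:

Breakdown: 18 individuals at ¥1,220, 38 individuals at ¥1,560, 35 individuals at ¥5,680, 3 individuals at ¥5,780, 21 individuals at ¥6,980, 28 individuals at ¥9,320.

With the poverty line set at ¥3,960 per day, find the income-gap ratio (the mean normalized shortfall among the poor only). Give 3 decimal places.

0.634

Below z: 18×¥1,220, 38×¥1,560 (q = 56 of N = 143).
Relative gaps: 0.6919 (×18), 0.6061 (×38); sum = 35.484848.
The income-gap ratio divides by q (the poor only): 35.484848 / 56 = 0.634.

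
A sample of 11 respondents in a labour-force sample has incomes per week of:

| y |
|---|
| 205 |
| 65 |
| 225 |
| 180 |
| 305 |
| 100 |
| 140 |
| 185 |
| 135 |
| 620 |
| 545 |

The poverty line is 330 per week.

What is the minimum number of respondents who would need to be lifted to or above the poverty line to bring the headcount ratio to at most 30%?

6

9 of the 11 respondents are poor, so H = 9/11 = 0.818.
A headcount ratio of at most 30% allows at most ⌊0.30 × 11⌋ = 3 poor respondents.
So at least 9 − 3 = 6 must be lifted.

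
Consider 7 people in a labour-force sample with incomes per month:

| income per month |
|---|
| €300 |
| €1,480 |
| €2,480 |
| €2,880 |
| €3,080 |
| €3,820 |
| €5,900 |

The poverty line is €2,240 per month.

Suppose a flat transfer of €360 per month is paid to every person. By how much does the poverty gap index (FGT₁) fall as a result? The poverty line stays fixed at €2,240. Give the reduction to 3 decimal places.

0.046

Before: below the line — €300, €1,480; poverty gap index (FGT₁) = 0.17219.
After the €360 transfer: below the line — €660, €1,840; poverty gap index (FGT₁) = 0.12628.
Reduction = 0.17219 − 0.12628 = 0.046.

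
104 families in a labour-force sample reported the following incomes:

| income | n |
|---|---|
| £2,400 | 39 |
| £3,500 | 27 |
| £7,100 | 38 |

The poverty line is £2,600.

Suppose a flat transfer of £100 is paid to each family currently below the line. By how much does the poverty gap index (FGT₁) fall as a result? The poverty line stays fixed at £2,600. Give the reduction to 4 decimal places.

0.0144

Before: below the line — 39×£2,400; poverty gap index (FGT₁) = 0.028846.
After the £100 transfer: below the line — 39×£2,500; poverty gap index (FGT₁) = 0.014423.
Reduction = 0.028846 − 0.014423 = 0.0144.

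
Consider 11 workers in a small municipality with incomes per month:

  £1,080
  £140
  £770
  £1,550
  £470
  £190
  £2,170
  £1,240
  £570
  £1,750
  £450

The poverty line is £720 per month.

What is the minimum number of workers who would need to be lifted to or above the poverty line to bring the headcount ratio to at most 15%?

4

5 of the 11 workers are poor, so H = 5/11 = 0.455.
A headcount ratio of at most 15% allows at most ⌊0.15 × 11⌋ = 1 poor workers.
So at least 5 − 1 = 4 must be lifted.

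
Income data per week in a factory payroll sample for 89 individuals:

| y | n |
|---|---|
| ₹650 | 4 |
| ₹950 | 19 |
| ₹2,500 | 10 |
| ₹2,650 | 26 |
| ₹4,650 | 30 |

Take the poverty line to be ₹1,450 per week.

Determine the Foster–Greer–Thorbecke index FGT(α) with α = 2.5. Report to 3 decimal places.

Incomes under z: 4×₹650, 19×₹950 (q = 23 of N = 89).
Shortfall ratios: (1450−650)/1450 = 0.5517 (×4); (1450−950)/1450 = 0.3448 (×19).
Raised to α = 2.5: 0.22610 (×4); 0.06982 (×19).
Sum = 2.231066; FGT(2.5) = 2.231066 / 89 = 0.025.

0.025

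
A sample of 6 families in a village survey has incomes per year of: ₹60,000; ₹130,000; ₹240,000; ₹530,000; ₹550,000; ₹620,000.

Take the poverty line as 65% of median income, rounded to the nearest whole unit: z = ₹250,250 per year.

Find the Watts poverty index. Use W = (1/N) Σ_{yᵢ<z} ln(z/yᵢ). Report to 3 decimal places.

Poor units: ₹60,000, ₹130,000, ₹240,000 (q = 3 of N = 6).
Log gaps: ln(250250/60000) = 1.4281; ln(250250/130000) = 0.6549; ln(250250/240000) = 0.0418.
W = 2.124863 / 6 = 0.354.

0.354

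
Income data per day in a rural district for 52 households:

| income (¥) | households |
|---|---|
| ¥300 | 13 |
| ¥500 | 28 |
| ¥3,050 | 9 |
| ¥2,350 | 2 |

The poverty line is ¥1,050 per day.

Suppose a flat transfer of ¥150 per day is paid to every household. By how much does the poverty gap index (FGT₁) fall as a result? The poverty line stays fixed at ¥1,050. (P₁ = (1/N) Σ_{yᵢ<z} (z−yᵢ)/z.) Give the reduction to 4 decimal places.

0.1126

Before: below the line — 13×¥300, 28×¥500; poverty gap index (FGT₁) = 0.460623.
After the ¥150 transfer: below the line — 13×¥450, 28×¥650; poverty gap index (FGT₁) = 0.347985.
Reduction = 0.460623 − 0.347985 = 0.1126.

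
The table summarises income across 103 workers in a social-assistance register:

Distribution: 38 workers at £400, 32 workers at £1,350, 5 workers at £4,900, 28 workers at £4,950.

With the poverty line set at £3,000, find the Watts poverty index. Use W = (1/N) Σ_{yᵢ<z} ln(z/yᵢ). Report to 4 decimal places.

Incomes under z: 38×£400, 32×£1,350 (q = 70 of N = 103).
ln(z/y) terms: ln(3000/400) = 2.0149 (×38); ln(3000/1350) = 0.7985 (×32).
W = 102.118561 / 103 = 0.9914.

0.9914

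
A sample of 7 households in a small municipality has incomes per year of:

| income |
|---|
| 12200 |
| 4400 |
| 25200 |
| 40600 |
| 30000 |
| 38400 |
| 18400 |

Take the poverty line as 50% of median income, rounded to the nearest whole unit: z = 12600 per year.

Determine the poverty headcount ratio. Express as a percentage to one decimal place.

28.6%

2 of the 7 households have income below 12600.
H = 2/7 = 28.6%.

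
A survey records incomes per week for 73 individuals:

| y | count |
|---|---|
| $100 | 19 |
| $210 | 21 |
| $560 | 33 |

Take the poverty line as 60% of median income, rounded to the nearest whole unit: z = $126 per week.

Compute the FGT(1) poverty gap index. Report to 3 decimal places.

0.054

Incomes under z: 19×$100 (q = 19 of N = 73).
Gap ratios (z−y)/z: (126−100)/126 = 0.2063 (×19).
Σ = 3.920635. Dividing by the full population N = 73 gives P₁ = 0.054.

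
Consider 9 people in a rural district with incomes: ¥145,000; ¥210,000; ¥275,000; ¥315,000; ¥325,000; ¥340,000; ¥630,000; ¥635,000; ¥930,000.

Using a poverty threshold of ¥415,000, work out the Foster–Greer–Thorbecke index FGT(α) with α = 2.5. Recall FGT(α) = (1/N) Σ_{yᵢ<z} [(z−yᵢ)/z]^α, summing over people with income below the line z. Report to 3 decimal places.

0.071

Below z: ¥145,000, ¥210,000, ¥275,000, ¥315,000, ¥325,000, ¥340,000 (q = 6 of N = 9).
Relative gaps: (415000−145000)/415000 = 0.6506; (415000−210000)/415000 = 0.4940; (415000−275000)/415000 = 0.3373; (415000−315000)/415000 = 0.2410; (415000−325000)/415000 = 0.2169; (415000−340000)/415000 = 0.1807.
Raised to α = 2.5: 0.34142; 0.17150; 0.06610; 0.02850; 0.02190; 0.01388.
Sum = 0.643309; FGT(2.5) = 0.643309 / 9 = 0.071.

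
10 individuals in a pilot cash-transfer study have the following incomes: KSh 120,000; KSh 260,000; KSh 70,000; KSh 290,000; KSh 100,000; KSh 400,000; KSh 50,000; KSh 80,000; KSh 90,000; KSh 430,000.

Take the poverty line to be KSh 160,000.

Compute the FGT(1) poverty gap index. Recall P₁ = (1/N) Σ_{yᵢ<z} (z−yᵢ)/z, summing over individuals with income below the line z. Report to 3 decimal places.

Below the line: KSh 50,000, KSh 70,000, KSh 80,000, KSh 90,000, KSh 100,000, KSh 120,000 (q = 6 of N = 10).
Gap ratios (z−y)/z: (160000−50000)/160000 = 0.6875; (160000−70000)/160000 = 0.5625; (160000−80000)/160000 = 0.5000; (160000−90000)/160000 = 0.4375; (160000−100000)/160000 = 0.3750; (160000−120000)/160000 = 0.2500.
Sum of shortfalls = 2.812500; P₁ averages over all N: 2.812500 / 10 = 0.281.

0.281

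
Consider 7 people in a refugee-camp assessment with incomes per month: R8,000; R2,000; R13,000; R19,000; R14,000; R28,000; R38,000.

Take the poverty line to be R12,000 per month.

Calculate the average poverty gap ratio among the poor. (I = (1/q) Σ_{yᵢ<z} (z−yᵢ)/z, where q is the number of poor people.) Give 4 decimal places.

0.5833

Below z: R2,000, R8,000 (q = 2 of N = 7).
Shortfall ratios (z−y)/z: 0.8333, 0.3333; sum = 1.166667.
The income-gap ratio divides by q (the poor only): 1.166667 / 2 = 0.5833.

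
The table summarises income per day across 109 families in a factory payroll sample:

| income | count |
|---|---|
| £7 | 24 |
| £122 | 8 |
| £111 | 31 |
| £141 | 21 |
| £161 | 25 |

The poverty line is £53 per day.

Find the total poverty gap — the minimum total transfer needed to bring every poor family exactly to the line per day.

£1,104

Below z: 24×£7 (q = 24 of N = 109).
Individual gaps: 24×(53−7) = 1104.
Aggregate gap = £1,104.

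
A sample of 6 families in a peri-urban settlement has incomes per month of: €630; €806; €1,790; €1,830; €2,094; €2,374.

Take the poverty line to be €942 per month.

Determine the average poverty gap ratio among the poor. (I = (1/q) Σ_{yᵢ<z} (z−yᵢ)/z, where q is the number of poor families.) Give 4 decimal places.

0.2378

Below the line: €630, €806 (q = 2 of N = 6).
Shortfall ratios (z−y)/z: 0.3312, 0.1444; sum = 0.475584.
I averages over the q = 2 poor units only: 0.475584 / 2 = 0.2378.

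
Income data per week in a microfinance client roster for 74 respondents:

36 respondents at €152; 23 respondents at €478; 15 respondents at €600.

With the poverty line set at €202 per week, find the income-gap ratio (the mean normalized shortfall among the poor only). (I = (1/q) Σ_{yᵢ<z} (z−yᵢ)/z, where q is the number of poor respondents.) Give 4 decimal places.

Below the line: 36×€152 (q = 36 of N = 74).
Relative gaps: 0.2475 (×36); sum = 8.910891.
The income-gap ratio divides by q (the poor only): 8.910891 / 36 = 0.2475.

0.2475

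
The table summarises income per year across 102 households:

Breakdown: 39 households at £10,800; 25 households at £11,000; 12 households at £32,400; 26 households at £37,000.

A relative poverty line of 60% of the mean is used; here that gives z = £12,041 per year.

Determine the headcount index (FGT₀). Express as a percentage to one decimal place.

64 of the 102 households have income below £12,041.
H = 64/102 = 62.7%.

62.7%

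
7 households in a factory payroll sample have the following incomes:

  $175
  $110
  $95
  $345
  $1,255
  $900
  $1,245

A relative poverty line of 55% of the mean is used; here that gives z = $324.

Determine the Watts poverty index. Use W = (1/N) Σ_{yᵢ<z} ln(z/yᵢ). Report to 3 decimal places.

0.418

Incomes under z: $95, $110, $175 (q = 3 of N = 7).
Log shortfalls: ln(324/95) = 1.2269; ln(324/110) = 1.0803; ln(324/175) = 0.6160.
W = 2.923087 / 7 = 0.418.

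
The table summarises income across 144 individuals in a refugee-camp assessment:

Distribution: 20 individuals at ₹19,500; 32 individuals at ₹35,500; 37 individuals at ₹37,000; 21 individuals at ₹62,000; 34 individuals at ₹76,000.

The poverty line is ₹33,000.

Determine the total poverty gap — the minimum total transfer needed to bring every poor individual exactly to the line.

₹270,000

Below z: 20×₹19,500 (q = 20 of N = 144).
Individual gaps: 20×(33000−19500) = 270000.
Aggregate gap = ₹270,000.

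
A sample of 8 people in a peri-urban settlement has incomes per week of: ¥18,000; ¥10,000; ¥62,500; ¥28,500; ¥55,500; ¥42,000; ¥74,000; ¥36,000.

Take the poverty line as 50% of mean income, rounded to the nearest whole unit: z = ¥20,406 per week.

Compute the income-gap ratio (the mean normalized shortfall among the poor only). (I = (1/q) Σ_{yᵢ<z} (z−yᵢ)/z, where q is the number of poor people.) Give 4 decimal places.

0.3139

Below z: ¥10,000, ¥18,000 (q = 2 of N = 8).
Shortfall ratios (z−y)/z: 0.5099, 0.1179; sum = 0.627855.
The income-gap ratio divides by q (the poor only): 0.627855 / 2 = 0.3139.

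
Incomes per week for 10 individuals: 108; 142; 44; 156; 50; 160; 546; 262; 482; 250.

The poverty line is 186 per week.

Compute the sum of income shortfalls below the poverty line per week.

456

Incomes under z: 44, 50, 108, 142, 156, 160 (q = 6 of N = 10).
Individual gaps: 186−44 = 142; 186−50 = 136; 186−108 = 78; 186−142 = 44; 186−156 = 30; 186−160 = 26.
Aggregate gap = 456.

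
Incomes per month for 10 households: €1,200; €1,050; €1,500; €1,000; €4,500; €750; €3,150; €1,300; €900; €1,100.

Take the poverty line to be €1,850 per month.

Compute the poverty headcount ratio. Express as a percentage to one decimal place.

8 of the 10 households have income below €1,850.
H = 8/10 = 80.0%.

80.0%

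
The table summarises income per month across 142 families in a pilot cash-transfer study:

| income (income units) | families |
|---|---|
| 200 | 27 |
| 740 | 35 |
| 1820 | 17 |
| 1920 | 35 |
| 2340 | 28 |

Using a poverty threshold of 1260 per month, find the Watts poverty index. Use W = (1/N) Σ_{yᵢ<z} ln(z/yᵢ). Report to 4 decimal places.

Poor units: 27×200, 35×740 (q = 62 of N = 142).
ln(z/y) terms: ln(1260/200) = 1.8405 (×27); ln(1260/740) = 0.5322 (×35).
W = 68.322429 / 142 = 0.4811.

0.4811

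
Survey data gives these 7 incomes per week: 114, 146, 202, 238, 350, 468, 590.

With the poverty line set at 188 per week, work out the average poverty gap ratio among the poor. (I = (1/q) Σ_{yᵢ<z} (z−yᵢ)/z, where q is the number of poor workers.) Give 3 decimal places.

0.309

Below the line: 114, 146 (q = 2 of N = 7).
Shortfall ratios (z−y)/z: 0.3936, 0.2234; sum = 0.617021.
I averages over the q = 2 poor units only: 0.617021 / 2 = 0.309.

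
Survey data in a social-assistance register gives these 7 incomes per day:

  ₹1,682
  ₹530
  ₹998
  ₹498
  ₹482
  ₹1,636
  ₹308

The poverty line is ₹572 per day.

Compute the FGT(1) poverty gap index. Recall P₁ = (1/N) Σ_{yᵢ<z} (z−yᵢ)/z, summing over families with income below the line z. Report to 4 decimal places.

Incomes under z: ₹308, ₹482, ₹498, ₹530 (q = 4 of N = 7).
Gap ratios (z−y)/z: (572−308)/572 = 0.4615; (572−482)/572 = 0.1573; (572−498)/572 = 0.1294; (572−530)/572 = 0.0734.
Σ = 0.821678. Dividing by the full population N = 7 gives P₁ = 0.1174.

0.1174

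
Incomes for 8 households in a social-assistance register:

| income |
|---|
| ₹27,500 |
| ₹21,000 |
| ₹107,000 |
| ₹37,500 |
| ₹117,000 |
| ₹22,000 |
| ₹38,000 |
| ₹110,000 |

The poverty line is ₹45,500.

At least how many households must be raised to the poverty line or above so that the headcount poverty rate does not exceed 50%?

Currently q = 5 of N = 8 are below the line (H = 0.625).
A headcount ratio of at most 50% allows at most ⌊0.50 × 8⌋ = 4 poor households.
So at least 5 − 4 = 1 must be lifted.

1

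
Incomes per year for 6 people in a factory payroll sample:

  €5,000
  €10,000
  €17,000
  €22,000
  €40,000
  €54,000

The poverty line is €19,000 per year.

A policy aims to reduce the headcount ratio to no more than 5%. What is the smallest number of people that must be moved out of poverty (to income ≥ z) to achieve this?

3

Currently q = 3 of N = 6 are below the line (H = 0.500).
A headcount ratio of at most 5% allows at most ⌊0.05 × 6⌋ = 0 poor people.
So at least 3 − 0 = 3 must be lifted.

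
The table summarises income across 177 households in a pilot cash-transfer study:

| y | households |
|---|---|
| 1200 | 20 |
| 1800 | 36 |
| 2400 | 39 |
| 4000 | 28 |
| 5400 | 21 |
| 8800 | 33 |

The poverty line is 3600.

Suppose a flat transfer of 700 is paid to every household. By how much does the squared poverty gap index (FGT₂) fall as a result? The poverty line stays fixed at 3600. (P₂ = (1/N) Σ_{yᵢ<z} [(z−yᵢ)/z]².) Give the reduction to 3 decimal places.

Before: below the line — 20×1200, 36×1800, 39×2400; squared poverty gap index (FGT₂) = 0.12555.
After the 700 transfer: below the line — 20×1900, 36×2500, 39×3100; squared poverty gap index (FGT₂) = 0.04844.
Reduction = 0.12555 − 0.04844 = 0.077.

0.077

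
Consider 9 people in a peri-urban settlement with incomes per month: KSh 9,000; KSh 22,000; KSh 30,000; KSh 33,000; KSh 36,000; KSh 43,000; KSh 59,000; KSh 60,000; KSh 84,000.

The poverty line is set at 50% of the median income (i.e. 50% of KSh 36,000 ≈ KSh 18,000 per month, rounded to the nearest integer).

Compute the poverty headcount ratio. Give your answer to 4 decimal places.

0.1111

1 of the 9 people have income below KSh 18,000.
H = 1/9 = 0.1111.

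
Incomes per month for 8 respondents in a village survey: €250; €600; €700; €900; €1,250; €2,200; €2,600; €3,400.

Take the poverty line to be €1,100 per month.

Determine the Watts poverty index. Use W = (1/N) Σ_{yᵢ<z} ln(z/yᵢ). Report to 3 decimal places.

Below z: €250, €600, €700, €900 (q = 4 of N = 8).
Log gaps: ln(1100/250) = 1.4816; ln(1100/600) = 0.6061; ln(1100/700) = 0.4520; ln(1100/900) = 0.2007.
W = 2.740396 / 8 = 0.343.

0.343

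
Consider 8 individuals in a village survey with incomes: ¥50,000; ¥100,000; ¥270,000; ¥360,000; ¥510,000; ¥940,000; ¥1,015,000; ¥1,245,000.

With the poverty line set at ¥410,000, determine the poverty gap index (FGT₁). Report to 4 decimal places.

0.2622

Poor units: ¥50,000, ¥100,000, ¥270,000, ¥360,000 (q = 4 of N = 8).
Shortfall ratios: (410000−50000)/410000 = 0.8780; (410000−100000)/410000 = 0.7561; (410000−270000)/410000 = 0.3415; (410000−360000)/410000 = 0.1220.
Σ = 2.097561. Dividing by the full population N = 8 gives P₁ = 0.2622.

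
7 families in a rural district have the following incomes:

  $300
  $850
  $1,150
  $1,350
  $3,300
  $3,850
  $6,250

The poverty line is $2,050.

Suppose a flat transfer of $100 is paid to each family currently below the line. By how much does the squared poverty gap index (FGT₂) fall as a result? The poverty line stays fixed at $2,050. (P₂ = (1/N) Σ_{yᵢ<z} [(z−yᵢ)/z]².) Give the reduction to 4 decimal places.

0.0296

Before: below the line — $300, $850, $1,150, $1,350; squared poverty gap index (FGT₂) = 0.197247.
After the $100 transfer: below the line — $400, $950, $1,250, $1,450; squared poverty gap index (FGT₂) = 0.167672.
Reduction = 0.197247 − 0.167672 = 0.0296.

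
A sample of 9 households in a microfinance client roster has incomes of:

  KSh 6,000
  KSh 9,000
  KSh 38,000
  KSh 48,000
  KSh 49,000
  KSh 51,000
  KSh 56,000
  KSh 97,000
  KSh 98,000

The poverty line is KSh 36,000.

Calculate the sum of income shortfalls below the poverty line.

KSh 57,000

Below z: KSh 6,000, KSh 9,000 (q = 2 of N = 9).
Individual gaps: 36000−6000 = 30000; 36000−9000 = 27000.
Aggregate gap = KSh 57,000.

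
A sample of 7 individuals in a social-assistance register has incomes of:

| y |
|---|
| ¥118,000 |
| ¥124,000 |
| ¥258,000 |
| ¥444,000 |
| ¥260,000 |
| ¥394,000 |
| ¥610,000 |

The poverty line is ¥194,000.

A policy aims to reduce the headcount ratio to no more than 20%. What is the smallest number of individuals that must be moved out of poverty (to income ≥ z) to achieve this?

2 of the 7 individuals are poor, so H = 2/7 = 0.286.
A headcount ratio of at most 20% allows at most ⌊0.20 × 7⌋ = 1 poor individuals.
So at least 2 − 1 = 1 must be lifted.

1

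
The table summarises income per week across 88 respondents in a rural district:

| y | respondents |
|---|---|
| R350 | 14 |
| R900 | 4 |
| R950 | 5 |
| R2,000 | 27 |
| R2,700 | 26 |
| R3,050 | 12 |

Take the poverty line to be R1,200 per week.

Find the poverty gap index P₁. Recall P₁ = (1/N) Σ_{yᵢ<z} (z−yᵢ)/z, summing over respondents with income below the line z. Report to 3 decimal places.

0.136

Below the line: 14×R350, 4×R900, 5×R950 (q = 23 of N = 88).
Shortfall ratios: (1200−350)/1200 = 0.7083 (×14); (1200−900)/1200 = 0.2500 (×4); (1200−950)/1200 = 0.2083 (×5).
Σ = 11.958333. Dividing by the full population N = 88 gives P₁ = 0.136.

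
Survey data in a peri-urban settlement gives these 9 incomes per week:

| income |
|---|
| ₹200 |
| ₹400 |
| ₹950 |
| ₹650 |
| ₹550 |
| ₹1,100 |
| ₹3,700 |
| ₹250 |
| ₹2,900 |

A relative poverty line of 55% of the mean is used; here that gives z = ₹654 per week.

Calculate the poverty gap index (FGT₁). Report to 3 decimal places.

0.207

Incomes under z: ₹200, ₹250, ₹400, ₹550, ₹650 (q = 5 of N = 9).
Relative gaps: (654−200)/654 = 0.6942; (654−250)/654 = 0.6177; (654−400)/654 = 0.3884; (654−550)/654 = 0.1590; (654−650)/654 = 0.0061.
Σ = 1.865443. Dividing by the full population N = 9 gives P₁ = 0.207.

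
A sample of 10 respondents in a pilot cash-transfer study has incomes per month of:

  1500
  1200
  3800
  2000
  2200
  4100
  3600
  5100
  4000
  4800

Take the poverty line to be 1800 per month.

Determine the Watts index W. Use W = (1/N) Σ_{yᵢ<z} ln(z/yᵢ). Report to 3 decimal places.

Below the line: 1200, 1500 (q = 2 of N = 10).
ln(z/y) terms: ln(1800/1200) = 0.4055; ln(1800/1500) = 0.1823.
W = 0.587787 / 10 = 0.059.

0.059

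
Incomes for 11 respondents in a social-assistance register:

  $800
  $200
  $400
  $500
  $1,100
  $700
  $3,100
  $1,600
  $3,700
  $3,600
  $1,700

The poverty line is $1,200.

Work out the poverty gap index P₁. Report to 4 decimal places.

Below z: $200, $400, $500, $700, $800, $1,100 (q = 6 of N = 11).
Gap ratios (z−y)/z: (1200−200)/1200 = 0.8333; (1200−400)/1200 = 0.6667; (1200−500)/1200 = 0.5833; (1200−700)/1200 = 0.4167; (1200−800)/1200 = 0.3333; (1200−1100)/1200 = 0.0833.
Sum of shortfalls = 2.916667; P₁ averages over all N: 2.916667 / 11 = 0.2652.

0.2652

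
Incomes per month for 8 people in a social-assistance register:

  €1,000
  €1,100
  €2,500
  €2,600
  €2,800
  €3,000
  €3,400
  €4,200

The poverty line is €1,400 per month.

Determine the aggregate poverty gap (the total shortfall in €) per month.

€700

Below z: €1,000, €1,100 (q = 2 of N = 8).
Individual gaps: 1400−1000 = 400; 1400−1100 = 300.
Aggregate gap = €700.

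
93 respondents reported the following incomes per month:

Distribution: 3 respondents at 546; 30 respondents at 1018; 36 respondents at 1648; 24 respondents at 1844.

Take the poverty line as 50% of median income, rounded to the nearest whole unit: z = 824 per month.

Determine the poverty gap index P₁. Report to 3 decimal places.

Poor units: 3×546 (q = 3 of N = 93).
Normalized shortfalls: (824−546)/824 = 0.3374 (×3).
Sum of shortfalls = 1.012136; P₁ averages over all N: 1.012136 / 93 = 0.011.

0.011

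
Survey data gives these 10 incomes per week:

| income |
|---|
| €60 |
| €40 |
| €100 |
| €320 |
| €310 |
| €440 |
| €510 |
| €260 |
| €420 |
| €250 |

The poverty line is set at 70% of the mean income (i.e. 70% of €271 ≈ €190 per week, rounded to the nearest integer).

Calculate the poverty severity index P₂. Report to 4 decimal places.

0.1316

Poor units: €40, €60, €100 (q = 3 of N = 10).
Normalized shortfalls: (190−40)/190 = 0.7895; (190−60)/190 = 0.6842; (190−100)/190 = 0.4737.
Squared: 0.6233; 0.4681; 0.2244.
Sum = 1.315789; P₂ = 1.315789 / 10 = 0.1316.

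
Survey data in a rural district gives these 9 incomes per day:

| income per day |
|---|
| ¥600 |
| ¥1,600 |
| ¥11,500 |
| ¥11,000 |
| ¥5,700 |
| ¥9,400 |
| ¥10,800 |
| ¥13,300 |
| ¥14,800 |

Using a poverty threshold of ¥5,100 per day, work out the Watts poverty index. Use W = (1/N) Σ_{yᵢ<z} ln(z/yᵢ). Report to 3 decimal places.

0.367

Poor units: ¥600, ¥1,600 (q = 2 of N = 9).
ln(z/y) terms: ln(5100/600) = 2.1401; ln(5100/1600) = 1.1592.
W = 3.299303 / 9 = 0.367.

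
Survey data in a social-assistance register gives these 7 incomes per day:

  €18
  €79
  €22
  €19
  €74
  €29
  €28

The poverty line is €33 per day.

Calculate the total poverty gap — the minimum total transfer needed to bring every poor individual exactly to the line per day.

€49

Incomes under z: €18, €19, €22, €28, €29 (q = 5 of N = 7).
Individual gaps: 33−18 = 15; 33−19 = 14; 33−22 = 11; 33−28 = 5; 33−29 = 4.
Aggregate gap = €49.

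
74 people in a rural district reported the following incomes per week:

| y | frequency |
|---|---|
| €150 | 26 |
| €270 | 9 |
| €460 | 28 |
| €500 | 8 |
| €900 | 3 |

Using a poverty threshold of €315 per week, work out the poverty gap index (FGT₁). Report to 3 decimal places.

0.201

Below the line: 26×€150, 9×€270 (q = 35 of N = 74).
Gap ratios (z−y)/z: (315−150)/315 = 0.5238 (×26); (315−270)/315 = 0.1429 (×9).
Σ = 14.904762. Dividing by the full population N = 74 gives P₁ = 0.201.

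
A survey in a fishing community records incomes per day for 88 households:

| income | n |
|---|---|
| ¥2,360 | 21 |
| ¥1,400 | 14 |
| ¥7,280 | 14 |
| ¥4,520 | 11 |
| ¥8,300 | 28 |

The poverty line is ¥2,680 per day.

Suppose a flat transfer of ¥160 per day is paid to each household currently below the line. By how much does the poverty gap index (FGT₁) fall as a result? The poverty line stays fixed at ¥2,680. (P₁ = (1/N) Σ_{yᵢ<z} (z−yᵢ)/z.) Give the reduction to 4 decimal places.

Before: below the line — 14×¥1,400, 21×¥2,360; poverty gap index (FGT₁) = 0.104478.
After the ¥160 transfer: below the line — 14×¥1,560, 21×¥2,520; poverty gap index (FGT₁) = 0.080733.
Reduction = 0.104478 − 0.080733 = 0.0237.

0.0237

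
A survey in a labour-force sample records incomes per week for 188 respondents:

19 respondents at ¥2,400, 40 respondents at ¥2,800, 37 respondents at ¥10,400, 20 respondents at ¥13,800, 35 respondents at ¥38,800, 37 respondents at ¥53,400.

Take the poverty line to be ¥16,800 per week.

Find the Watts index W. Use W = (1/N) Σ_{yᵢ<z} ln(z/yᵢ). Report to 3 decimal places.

Below z: 19×¥2,400, 40×¥2,800, 37×¥10,400, 20×¥13,800 (q = 116 of N = 188).
ln(z/y) terms: ln(16800/2400) = 1.9459 (×19); ln(16800/2800) = 1.7918 (×40); ln(16800/10400) = 0.4796 (×37); ln(16800/13800) = 0.1967 (×20).
W = 130.321081 / 188 = 0.693.

0.693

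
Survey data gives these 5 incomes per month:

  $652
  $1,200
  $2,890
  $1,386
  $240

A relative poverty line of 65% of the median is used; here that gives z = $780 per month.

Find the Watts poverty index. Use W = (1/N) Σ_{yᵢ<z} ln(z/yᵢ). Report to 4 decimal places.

0.2716

Poor units: $240, $652 (q = 2 of N = 5).
Log shortfalls: ln(780/240) = 1.1787; ln(780/652) = 0.1792.
W = 1.357904 / 5 = 0.2716.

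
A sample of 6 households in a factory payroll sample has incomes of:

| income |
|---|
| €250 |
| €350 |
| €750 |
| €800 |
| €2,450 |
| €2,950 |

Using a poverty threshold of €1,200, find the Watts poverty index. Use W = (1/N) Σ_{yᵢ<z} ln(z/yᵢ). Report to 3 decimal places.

0.613

Incomes under z: €250, €350, €750, €800 (q = 4 of N = 6).
Log gaps: ln(1200/250) = 1.5686; ln(1200/350) = 1.2321; ln(1200/750) = 0.4700; ln(1200/800) = 0.4055.
W = 3.676228 / 6 = 0.613.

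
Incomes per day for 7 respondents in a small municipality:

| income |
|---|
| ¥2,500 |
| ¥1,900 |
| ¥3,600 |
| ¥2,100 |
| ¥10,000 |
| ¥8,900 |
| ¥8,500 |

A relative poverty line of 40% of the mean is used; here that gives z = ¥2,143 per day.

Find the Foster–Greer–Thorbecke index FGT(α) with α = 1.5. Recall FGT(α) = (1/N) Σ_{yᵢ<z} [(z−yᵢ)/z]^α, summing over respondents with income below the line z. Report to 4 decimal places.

0.0059

Poor units: ¥1,900, ¥2,100 (q = 2 of N = 7).
Normalized shortfalls: (2143−1900)/2143 = 0.1134; (2143−2100)/2143 = 0.0201.
Raised to α = 1.5: 0.03818; 0.00284.
Sum = 0.041026; FGT(1.5) = 0.041026 / 7 = 0.0059.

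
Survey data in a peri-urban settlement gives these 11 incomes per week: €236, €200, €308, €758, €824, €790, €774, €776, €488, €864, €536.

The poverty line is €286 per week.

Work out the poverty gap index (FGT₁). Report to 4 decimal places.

0.0432

Poor units: €200, €236 (q = 2 of N = 11).
Normalized shortfalls: (286−200)/286 = 0.3007; (286−236)/286 = 0.1748.
Σ = 0.475524. Dividing by the full population N = 11 gives P₁ = 0.0432.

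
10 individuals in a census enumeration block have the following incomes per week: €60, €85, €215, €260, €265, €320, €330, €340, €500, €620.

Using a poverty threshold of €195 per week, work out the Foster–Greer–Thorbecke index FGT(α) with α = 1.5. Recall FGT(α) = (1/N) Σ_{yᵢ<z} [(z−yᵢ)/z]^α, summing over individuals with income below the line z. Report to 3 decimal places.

0.100

Poor units: €60, €85 (q = 2 of N = 10).
Normalized shortfalls: (195−60)/195 = 0.6923; (195−85)/195 = 0.5641.
Raised to α = 1.5: 0.57603; 0.42368.
Sum = 0.999714; FGT(1.5) = 0.999714 / 10 = 0.100.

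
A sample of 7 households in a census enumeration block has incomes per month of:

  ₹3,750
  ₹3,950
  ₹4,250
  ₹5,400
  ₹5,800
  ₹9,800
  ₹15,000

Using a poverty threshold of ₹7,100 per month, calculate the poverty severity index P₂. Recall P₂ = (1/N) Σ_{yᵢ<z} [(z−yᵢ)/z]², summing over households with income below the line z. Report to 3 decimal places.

0.096

Below z: ₹3,750, ₹3,950, ₹4,250, ₹5,400, ₹5,800 (q = 5 of N = 7).
Normalized shortfalls: (7100−3750)/7100 = 0.4718; (7100−3950)/7100 = 0.4437; (7100−4250)/7100 = 0.4014; (7100−5400)/7100 = 0.2394; (7100−5800)/7100 = 0.1831.
Squared: 0.2226; 0.1968; 0.1611; 0.0573; 0.0335.
Sum = 0.671444; P₂ = 0.671444 / 7 = 0.096.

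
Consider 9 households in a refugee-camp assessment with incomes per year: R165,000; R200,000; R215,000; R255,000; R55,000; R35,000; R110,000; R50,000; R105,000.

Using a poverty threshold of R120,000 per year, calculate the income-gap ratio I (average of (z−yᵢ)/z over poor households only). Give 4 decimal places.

0.4083

Below the line: R35,000, R50,000, R55,000, R105,000, R110,000 (q = 5 of N = 9).
Relative gaps: 0.7083, 0.5833, 0.5417, 0.1250, 0.0833; sum = 2.041667.
The income-gap ratio divides by q (the poor only): 2.041667 / 5 = 0.4083.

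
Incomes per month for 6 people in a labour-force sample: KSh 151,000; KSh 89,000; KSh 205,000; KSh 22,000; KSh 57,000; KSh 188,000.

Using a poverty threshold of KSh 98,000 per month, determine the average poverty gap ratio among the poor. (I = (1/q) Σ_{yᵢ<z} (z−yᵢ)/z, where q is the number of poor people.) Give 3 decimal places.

0.429

Below the line: KSh 22,000, KSh 57,000, KSh 89,000 (q = 3 of N = 6).
Shortfall ratios (z−y)/z: 0.7755, 0.4184, 0.0918; sum = 1.285714.
I averages over the q = 3 poor units only: 1.285714 / 3 = 0.429.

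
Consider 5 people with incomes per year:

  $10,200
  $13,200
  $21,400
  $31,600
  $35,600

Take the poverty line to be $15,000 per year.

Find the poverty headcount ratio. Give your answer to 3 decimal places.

0.400

2 of the 5 people have income below $15,000.
H = 2/5 = 0.400.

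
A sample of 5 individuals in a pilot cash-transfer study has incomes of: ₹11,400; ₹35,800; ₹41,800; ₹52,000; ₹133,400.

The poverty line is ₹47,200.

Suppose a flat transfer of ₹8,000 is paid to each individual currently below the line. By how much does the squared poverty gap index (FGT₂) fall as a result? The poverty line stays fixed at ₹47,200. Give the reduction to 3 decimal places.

Before: below the line — ₹11,400, ₹35,800, ₹41,800; squared poverty gap index (FGT₂) = 0.12934.
After the ₹8,000 transfer: below the line — ₹19,400, ₹43,800; squared poverty gap index (FGT₂) = 0.07042.
Reduction = 0.12934 − 0.07042 = 0.059.

0.059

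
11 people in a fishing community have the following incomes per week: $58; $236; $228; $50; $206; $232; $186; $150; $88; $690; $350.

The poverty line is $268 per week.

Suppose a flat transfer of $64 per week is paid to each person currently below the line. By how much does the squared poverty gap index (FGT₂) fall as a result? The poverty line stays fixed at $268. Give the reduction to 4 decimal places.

Before: below the line — $50, $58, $88, $150, $186, $206, $228, $232, $236; squared poverty gap index (FGT₂) = 0.192941.
After the $64 transfer: below the line — $114, $122, $152, $214, $250; squared poverty gap index (FGT₂) = 0.078130.
Reduction = 0.192941 − 0.078130 = 0.1148.

0.1148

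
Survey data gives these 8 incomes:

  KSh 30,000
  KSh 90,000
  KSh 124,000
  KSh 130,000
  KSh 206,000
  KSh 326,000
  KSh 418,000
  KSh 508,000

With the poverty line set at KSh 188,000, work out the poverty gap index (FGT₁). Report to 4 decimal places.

0.2513

Incomes under z: KSh 30,000, KSh 90,000, KSh 124,000, KSh 130,000 (q = 4 of N = 8).
Gap ratios (z−y)/z: (188000−30000)/188000 = 0.8404; (188000−90000)/188000 = 0.5213; (188000−124000)/188000 = 0.3404; (188000−130000)/188000 = 0.3085.
Sum of shortfalls = 2.010638; P₁ averages over all N: 2.010638 / 8 = 0.2513.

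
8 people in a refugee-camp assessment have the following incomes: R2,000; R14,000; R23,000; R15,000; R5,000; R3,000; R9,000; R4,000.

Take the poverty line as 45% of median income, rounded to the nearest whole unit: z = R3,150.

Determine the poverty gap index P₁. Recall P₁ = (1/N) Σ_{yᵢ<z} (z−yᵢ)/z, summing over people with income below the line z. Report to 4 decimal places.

0.0516

Incomes under z: R2,000, R3,000 (q = 2 of N = 8).
Relative gaps: (3150−2000)/3150 = 0.3651; (3150−3000)/3150 = 0.0476.
Sum of shortfalls = 0.412698; P₁ averages over all N: 0.412698 / 8 = 0.0516.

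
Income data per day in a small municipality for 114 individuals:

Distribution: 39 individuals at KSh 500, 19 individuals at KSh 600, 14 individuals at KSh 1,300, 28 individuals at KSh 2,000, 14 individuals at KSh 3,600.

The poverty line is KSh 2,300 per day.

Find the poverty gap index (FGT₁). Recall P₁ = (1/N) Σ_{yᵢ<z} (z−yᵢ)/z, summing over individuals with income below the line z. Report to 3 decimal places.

0.476

Below z: 39×KSh 500, 19×KSh 600, 14×KSh 1,300, 28×KSh 2,000 (q = 100 of N = 114).
Gap ratios (z−y)/z: (2300−500)/2300 = 0.7826 (×39); (2300−600)/2300 = 0.7391 (×19); (2300−1300)/2300 = 0.4348 (×14); (2300−2000)/2300 = 0.1304 (×28).
Sum of shortfalls = 54.304348; P₁ averages over all N: 54.304348 / 114 = 0.476.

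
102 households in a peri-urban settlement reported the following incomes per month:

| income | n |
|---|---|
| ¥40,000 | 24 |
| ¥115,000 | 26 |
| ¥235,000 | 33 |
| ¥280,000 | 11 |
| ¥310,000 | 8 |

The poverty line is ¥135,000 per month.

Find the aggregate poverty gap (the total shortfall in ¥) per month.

Below z: 24×¥40,000, 26×¥115,000 (q = 50 of N = 102).
Individual gaps: 24×(135000−40000) = 2280000; 26×(135000−115000) = 520000.
Aggregate gap = ¥2,800,000.

¥2,800,000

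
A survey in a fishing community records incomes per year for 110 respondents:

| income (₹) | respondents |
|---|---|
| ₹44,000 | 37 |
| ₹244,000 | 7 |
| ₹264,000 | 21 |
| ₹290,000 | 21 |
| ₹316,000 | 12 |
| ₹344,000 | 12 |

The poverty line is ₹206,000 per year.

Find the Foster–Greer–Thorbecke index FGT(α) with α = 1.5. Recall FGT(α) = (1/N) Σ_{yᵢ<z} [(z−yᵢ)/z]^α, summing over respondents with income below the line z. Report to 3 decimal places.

0.235

Below z: 37×₹44,000 (q = 37 of N = 110).
Normalized shortfalls: (206000−44000)/206000 = 0.7864 (×37).
Raised to α = 1.5: 0.69738 (×37).
Sum = 25.803191; FGT(1.5) = 25.803191 / 110 = 0.235.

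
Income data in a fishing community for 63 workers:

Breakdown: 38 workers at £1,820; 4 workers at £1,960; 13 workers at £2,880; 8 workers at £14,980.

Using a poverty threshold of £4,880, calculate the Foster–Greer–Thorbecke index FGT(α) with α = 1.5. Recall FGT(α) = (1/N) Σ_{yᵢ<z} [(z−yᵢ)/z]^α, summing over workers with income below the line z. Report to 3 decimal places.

0.383

Poor units: 38×£1,820, 4×£1,960, 13×£2,880 (q = 55 of N = 63).
Gap ratios (z−y)/z: (4880−1820)/4880 = 0.6270 (×38); (4880−1960)/4880 = 0.5984 (×4); (4880−2880)/4880 = 0.4098 (×13).
Raised to α = 1.5: 0.49654 (×38); 0.46285 (×4); 0.26237 (×13).
Sum = 24.130677; FGT(1.5) = 24.130677 / 63 = 0.383.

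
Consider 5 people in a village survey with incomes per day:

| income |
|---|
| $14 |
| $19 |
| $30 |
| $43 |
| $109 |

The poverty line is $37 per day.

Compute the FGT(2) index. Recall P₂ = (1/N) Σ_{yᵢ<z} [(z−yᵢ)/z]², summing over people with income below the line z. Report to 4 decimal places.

0.1318

Below z: $14, $19, $30 (q = 3 of N = 5).
Gap ratios (z−y)/z: (37−14)/37 = 0.6216; (37−19)/37 = 0.4865; (37−30)/37 = 0.1892.
Squared: 0.3864; 0.2367; 0.0358.
Sum = 0.658875; P₂ = 0.658875 / 5 = 0.1318.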